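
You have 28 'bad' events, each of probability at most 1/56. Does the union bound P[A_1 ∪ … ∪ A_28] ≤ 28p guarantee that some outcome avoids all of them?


Union bound: P[∪_{i=1}^{28} A_i] ≤ Σ_i P[A_i] ≤ 28·p = 28·(1/56) = 1/2.
Numerically: 1/2 ≈ 0.50000.
Is 1/2 < 1? YES.
Since P[∪ A_i] ≤ 1/2 < 1, the complement has P[∩ A_i^c] ≥ 1 − 1/2 = 1/2 > 0, so some outcome avoids every A_i.

28·p = 1/2 ≈ 0.50000; existence CERTIFIED by the union bound.


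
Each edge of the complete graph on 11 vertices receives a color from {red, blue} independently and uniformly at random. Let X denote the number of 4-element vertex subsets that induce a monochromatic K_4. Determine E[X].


Let X = Σ_S X_S over the C(11, 4) = 330 subsets S of size 4, where X_S = 1 if the K_4 on S is monochromatic.
For a fixed S, the K_4 on S has C(4, 2) = 6 edges. P[all 6 edges red] = (1/2)^6, and likewise for blue, so P[monochromatic] = 2·(1/2)^6 = 2^{1 − 6} = 1/32.
Summing: E[X] = C(11, 4) · 2^{1 − 6} = 330 · 1/32 = 165/16.
Numerically: E[X] ≈ 10.3125.

E[X] = C(11,4)·2^(1−C(4,2)) = 165/16 ≈ 10.3125.


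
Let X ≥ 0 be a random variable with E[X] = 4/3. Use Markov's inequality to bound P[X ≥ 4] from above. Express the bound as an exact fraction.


μ = E[X] = 4/3, a = 4.
Markov: P[X ≥ 4] ≤ μ/a = (4/3)/4 = 1/3.
Numerically: ≈ 0.33333.
(Since a = 4 > μ = 1.33333, the bound 1/3 is < 1 and informative.)

P[X ≥ 4] ≤ 1/3 ≈ 0.33333.


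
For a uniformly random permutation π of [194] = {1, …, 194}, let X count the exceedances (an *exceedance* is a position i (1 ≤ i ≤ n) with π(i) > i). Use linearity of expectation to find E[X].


Write X = Σ_{i=1}^{194} X_i, where X_i = 1_{π(i) > i}.
For each fixed i, π(i) is uniform over {1, …, 194} (marginal of a uniform permutation), so P[π(i) > i] = (n − i)/n. Summing: Σ_{i=1}^{194} (n − i)/n = (0 + 1 + … + 193)/194 = 194(194 − 1)/(2·194) = (194 − 1)/2.
Hence E[X] = Σ_{i=1}^{194} (194 − i)/194 = 193/2 ≈ 96.500.

E[X] = 193/2 = 96.500.


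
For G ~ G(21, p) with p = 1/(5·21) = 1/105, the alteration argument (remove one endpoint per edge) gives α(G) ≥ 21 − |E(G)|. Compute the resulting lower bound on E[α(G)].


E[|E(G)|] = C(21, 2)·p = 210 · (1/105) = 2.
E[α(G)] ≥ n − E[|E(G)|] = 21 − 2 = 19.
Numerically: ≈ 19.00000.
(This is only a lower bound; the true E[α(G)] may be larger.)

E[α(G)] ≥ 19 ≈ 19.00000.


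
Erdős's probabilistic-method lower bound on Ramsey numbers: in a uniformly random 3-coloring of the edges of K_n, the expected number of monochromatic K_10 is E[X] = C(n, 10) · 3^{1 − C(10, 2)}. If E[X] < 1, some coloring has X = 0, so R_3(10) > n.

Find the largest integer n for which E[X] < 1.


We need C(n, 10) · 3^{1 − 45} < 1, i.e. C(n, 10) < 3^{45 − 1} = 984770902183611232881.
Check values of n near the boundary:
  n = 572: C(572, 10) = 954640815642161682606; 954640815642161682606 < 984770902183611232881? YES
  n = 573: C(573, 10) = 971597135635805762226; 971597135635805762226 < 984770902183611232881? YES
  n = 574: C(574, 10) = 988824035203816502691; 988824035203816502691 < 984770902183611232881? NO
  n = 575: C(575, 10) = 1006325345561406175305; 1006325345561406175305 < 984770902183611232881? NO
  n = 576: C(576, 10) = 1024104945306307344480; 1024104945306307344480 < 984770902183611232881? NO
The largest n with C(n, 10) < 984770902183611232881 is n = 573 (where E[X] = 35985079097622435638/36472996377170786403 ≈ 0.9866225). Hence R_3(10) > 573, i.e. R_3(10) ≥ 574.

Largest n = 573; hence R_3(10) > 573.


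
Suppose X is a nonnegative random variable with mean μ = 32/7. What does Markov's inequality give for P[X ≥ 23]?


μ = E[X] = 32/7, a = 23.
Markov: P[X ≥ 23] ≤ μ/a = (32/7)/23 = 32/161.
Numerically: ≈ 0.198758.
(Since a = 23 > μ = 4.571429, the bound 32/161 is < 1 and informative.)

P[X ≥ 23] ≤ 32/161 ≈ 0.198758.


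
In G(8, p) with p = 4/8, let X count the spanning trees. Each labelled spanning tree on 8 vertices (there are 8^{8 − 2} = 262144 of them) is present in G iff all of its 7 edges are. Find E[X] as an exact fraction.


K_8 has 8^{8 − 2} = 262144 labelled spanning trees.
For each such spanning tree H, let X_H = 1 if all 7 edges of H are present in G. Then P[X_H = 1] = p^{7} = (1/2)^{7} = 1/128.
By linearity of expectation: E[X] = Σ_H E[X_H] = 262144 · p^{7} = 262144 · 1/128 = 2048.
Numerically: E[X] ≈ 2048.

E[X] = 262144 · (1/2)^{7} = 2048 ≈ 2048.


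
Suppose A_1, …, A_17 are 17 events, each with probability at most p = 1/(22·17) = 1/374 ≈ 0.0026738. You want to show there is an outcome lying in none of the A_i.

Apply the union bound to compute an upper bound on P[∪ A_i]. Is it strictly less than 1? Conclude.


Union bound: P[∪_{i=1}^{17} A_i] ≤ Σ_i P[A_i] ≤ 17·p = 17·(1/374) = 1/22.
Numerically: 1/22 ≈ 0.0454545.
Is 1/22 < 1? YES.
Since P[∪ A_i] ≤ 1/22 < 1, the complement has P[∩ A_i^c] ≥ 1 − 1/22 = 21/22 > 0, so some outcome avoids every A_i.

17·p = 1/22 ≈ 0.0454545; existence CERTIFIED by the union bound.


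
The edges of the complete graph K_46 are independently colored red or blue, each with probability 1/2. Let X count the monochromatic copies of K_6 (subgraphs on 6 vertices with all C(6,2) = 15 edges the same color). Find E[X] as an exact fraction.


Let X = Σ_S X_S over the C(46, 6) = 9366819 subsets S of size 6, where X_S = 1 if the K_6 on S is monochromatic.
For a fixed S, the K_6 on S has C(6, 2) = 15 edges. P[all 15 edges red] = (1/2)^15, and likewise for blue, so P[monochromatic] = 2·(1/2)^15 = 2^{1 − 15} = 1/16384.
By linearity of expectation: E[X] = C(46, 6) · 2^{1 − 15} = 9366819 · 1/16384 = 9366819/16384.
Numerically: E[X] ≈ 571.70526.

E[X] = C(46,6)·2^(1−C(6,2)) = 9366819/16384 ≈ 571.70526.


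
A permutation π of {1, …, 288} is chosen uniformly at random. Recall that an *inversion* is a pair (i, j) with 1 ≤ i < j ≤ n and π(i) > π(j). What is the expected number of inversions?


Write X = Σ X_I over the C(288, 2) = 41328 pairs i < j, with X_I the indicator of one inversion.
There are 41328 indicators.
For each fixed pair i < j, the values π(i) and π(j) are two distinct elements of {1, …, 288} in uniformly random order; by symmetry P[π(i) > π(j)] = 1/2.
By linearity: E[X] = 41328 · (1/2) = C(288, 2) · (1/2) = 41328/2 = 20664 ≈ 20664.00000.

E[X] = 20664 = 20664.00000.


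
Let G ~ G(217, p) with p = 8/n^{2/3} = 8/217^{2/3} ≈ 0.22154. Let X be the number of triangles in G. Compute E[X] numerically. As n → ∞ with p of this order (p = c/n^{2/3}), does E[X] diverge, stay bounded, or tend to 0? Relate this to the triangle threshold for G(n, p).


Number of potential triangles: C(217, 3) = 1679580.
Each occurs with probability p³ ≈ (0.22154)³ ≈ 1.0873028e-02.
By linearity: E[X] = C(217, 3)·p³ ≈ 1679580 · 1.0873028e-02 ≈ 18262.11982.
Since α = 2/3 < 1, p = c/n^{2/3} ≫ 1/n is above the triangle threshold p ~ 1/n. Asymptotically E[X] ~ (c³/6)·n^{3(1−α)} = (8³/6)·n^{1} → ∞; triangles are abundant w.h.p.

E[X] ≈ 18262.11982; in regime p = Θ(1/n^{2/3}) E[X] diverges (above the triangle threshold p ~ 1/n).


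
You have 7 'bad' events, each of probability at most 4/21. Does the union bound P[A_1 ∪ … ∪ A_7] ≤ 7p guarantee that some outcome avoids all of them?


Union bound: P[∪_{i=1}^{7} A_i] ≤ Σ_i P[A_i] ≤ 7·p = 7·(4/21) = 4/3.
Numerically: 4/3 ≈ 1.3333.
Is 4/3 < 1? NO.
Since the bound 4/3 is ≥ 1, the union bound is uninformative here; it does NOT by itself certify existence.

7·p = 4/3 ≈ 1.3333; existence NOT certified by the union bound.


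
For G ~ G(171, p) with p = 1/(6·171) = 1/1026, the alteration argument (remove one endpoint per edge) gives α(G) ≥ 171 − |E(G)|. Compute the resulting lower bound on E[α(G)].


E[|E(G)|] = C(171, 2)·p = 14535 · (1/1026) = 85/6.
E[α(G)] ≥ n − E[|E(G)|] = 171 − 85/6 = 941/6.
Numerically: ≈ 156.833.
(This is only a lower bound; the true E[α(G)] may be larger.)

E[α(G)] ≥ 941/6 ≈ 156.833.


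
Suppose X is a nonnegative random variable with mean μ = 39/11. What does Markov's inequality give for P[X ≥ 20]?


μ = E[X] = 39/11, a = 20.
Markov: P[X ≥ 20] ≤ μ/a = (39/11)/20 = 39/220.
Numerically: ≈ 0.1773.
(Since a = 20 > μ = 3.5455, the bound 39/220 is < 1 and informative.)

P[X ≥ 20] ≤ 39/220 ≈ 0.1773.


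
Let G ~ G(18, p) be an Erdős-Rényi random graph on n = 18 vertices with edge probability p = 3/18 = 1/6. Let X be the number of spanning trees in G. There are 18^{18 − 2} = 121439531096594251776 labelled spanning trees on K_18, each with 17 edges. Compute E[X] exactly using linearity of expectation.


K_18 has 18^{18 − 2} = 121439531096594251776 labelled spanning trees.
For each such spanning tree H, let X_H = 1 if all 17 edges of H are present in G. Then P[X_H = 1] = p^{17} = (1/6)^{17} = 1/16926659444736.
Summing the indicators: E[X] = Σ_H E[X_H] = 121439531096594251776 · p^{17} = 121439531096594251776 · 1/16926659444736 = 14348907/2.
Numerically: E[X] ≈ 7.174e+06.

E[X] = 121439531096594251776 · (1/6)^{17} = 14348907/2 ≈ 7.174e+06.


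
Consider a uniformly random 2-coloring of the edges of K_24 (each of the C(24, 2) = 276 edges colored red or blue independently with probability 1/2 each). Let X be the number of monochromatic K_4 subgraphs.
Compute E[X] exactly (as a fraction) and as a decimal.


Let X = Σ_S X_S over the C(24, 4) = 10626 subsets S of size 4, where X_S = 1 if the K_4 on S is monochromatic.
For a fixed S, the K_4 on S has C(4, 2) = 6 edges. P[all 6 edges red] = (1/2)^6, and likewise for blue, so P[monochromatic] = 2·(1/2)^6 = 2^{1 − 6} = 1/32.
By linearity: E[X] = C(24, 4) · 2^{1 − 6} = 10626 · 1/32 = 5313/16.
Numerically: E[X] ≈ 332.062.

E[X] = C(24,4)·2^(1−C(4,2)) = 5313/16 ≈ 332.062.


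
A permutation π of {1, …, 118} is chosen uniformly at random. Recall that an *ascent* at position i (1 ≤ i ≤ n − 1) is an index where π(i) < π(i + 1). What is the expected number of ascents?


Write X = Σ X_I over i = 1, …, 117, with X_I the indicator of one ascent.
There are 117 indicators.
For each fixed i, the pair (π(i), π(i+1)) is a uniformly random ordered pair of distinct values from {1, …, 118}; by symmetry P[π(i) < π(i+1)] = 1/2.
By linearity: E[X] = 117 · (1/2) = (118 − 1) · (1/2) = 117/2 ≈ 58.50000.

E[X] = 117/2 = 58.50000.


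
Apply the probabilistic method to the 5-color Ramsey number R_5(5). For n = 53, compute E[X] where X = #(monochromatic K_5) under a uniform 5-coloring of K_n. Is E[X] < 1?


E[X] = C(53, 5) · 5^{1 − 10} = 2869685 · 5^{−9} = 2869685/1953125.
As a reduced fraction: E[X] = 573937/390625 ≈ 1.46928.
Is E[X] < 1? NO.
Since E[X] ≥ 1, the first-moment bound is inconclusive at n = 53; it does NOT by itself certify R_5(5) > 53.

E[X] = 573937/390625 ≈ 1.46928; E[X] ≥ 1; first-moment method inconclusive here.


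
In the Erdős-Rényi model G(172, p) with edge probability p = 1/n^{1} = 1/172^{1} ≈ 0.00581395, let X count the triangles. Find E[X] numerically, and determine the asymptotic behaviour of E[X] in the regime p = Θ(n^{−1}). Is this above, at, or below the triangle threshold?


Number of potential triangles: C(172, 3) = 833340.
Each occurs with probability p³ ≈ (0.00581395)³ ≈ 1.96523577e-07.
By linearity: E[X] = C(172, 3)·p³ ≈ 833340 · 1.96523577e-07 ≈ 0.163771.
Here α = 1, so p = 1/n is exactly at the triangle threshold p ~ 1/n. Asymptotically E[X] → c³/6 = 1³/6 = 1/6 ≈ 0.166667, a bounded constant. In this regime the triangle count is asymptotically Poisson(c³/6).

E[X] ≈ 0.163771; in regime p = Θ(1/n^{1}) E[X] stays bounded (at the triangle threshold p ~ 1/n).


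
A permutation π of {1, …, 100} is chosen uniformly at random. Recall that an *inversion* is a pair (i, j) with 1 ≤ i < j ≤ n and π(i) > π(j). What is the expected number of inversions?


Write X = Σ X_I over the C(100, 2) = 4950 pairs i < j, with X_I the indicator of one inversion.
There are 4950 indicators.
For each fixed pair i < j, the values π(i) and π(j) are two distinct elements of {1, …, 100} in uniformly random order; by symmetry P[π(i) > π(j)] = 1/2.
By linearity: E[X] = 4950 · (1/2) = C(100, 2) · (1/2) = 4950/2 = 2475 ≈ 2475.0000.

E[X] = 2475 = 2475.0000.


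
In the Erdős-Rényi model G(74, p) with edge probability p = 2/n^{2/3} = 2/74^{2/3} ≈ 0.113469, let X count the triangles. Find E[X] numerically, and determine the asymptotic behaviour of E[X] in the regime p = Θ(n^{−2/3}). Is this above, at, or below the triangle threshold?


Number of potential triangles: C(74, 3) = 64824.
Each occurs with probability p³ ≈ (0.113469)³ ≈ 1.46092038e-03.
By linearity: E[X] = C(74, 3)·p³ ≈ 64824 · 1.46092038e-03 ≈ 94.702703.
Since α = 2/3 < 1, p = c/n^{2/3} ≫ 1/n is above the triangle threshold p ~ 1/n. Asymptotically E[X] ~ (c³/6)·n^{3(1−α)} = (2³/6)·n^{1} → ∞; triangles are abundant w.h.p.

E[X] ≈ 94.702703; in regime p = Θ(1/n^{2/3}) E[X] diverges (above the triangle threshold p ~ 1/n).


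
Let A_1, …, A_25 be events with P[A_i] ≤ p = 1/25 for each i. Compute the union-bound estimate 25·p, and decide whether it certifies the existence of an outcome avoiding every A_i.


Union bound: P[∪_{i=1}^{25} A_i] ≤ Σ_i P[A_i] ≤ 25·p = 25·(1/25) = 1.
Numerically: 1 ≈ 1.0000.
Is 1 < 1? NO.
Since the bound 1 is ≥ 1, the union bound is uninformative here; it does NOT by itself certify existence.

25·p = 1 ≈ 1.0000; existence NOT certified by the union bound.


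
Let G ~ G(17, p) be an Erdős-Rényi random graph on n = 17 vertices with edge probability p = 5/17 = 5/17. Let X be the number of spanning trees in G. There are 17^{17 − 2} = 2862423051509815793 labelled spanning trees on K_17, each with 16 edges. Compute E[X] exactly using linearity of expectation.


K_17 has 17^{17 − 2} = 2862423051509815793 labelled spanning trees.
For each such spanning tree H, let X_H = 1 if all 16 edges of H are present in G. Then P[X_H = 1] = p^{16} = (5/17)^{16} = 152587890625/48661191875666868481.
By linearity of expectation: E[X] = Σ_H E[X_H] = 2862423051509815793 · p^{16} = 2862423051509815793 · 152587890625/48661191875666868481 = 152587890625/17.
Numerically: E[X] ≈ 8.976e+09.

E[X] = 2862423051509815793 · (5/17)^{16} = 152587890625/17 ≈ 8.976e+09.


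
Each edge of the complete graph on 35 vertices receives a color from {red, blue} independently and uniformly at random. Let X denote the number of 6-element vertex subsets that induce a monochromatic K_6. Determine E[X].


Let X = Σ_S X_S over the C(35, 6) = 1623160 subsets S of size 6, where X_S = 1 if the K_6 on S is monochromatic.
For a fixed S, the K_6 on S has C(6, 2) = 15 edges. P[all 15 edges red] = (1/2)^15, and likewise for blue, so P[monochromatic] = 2·(1/2)^15 = 2^{1 − 15} = 1/16384.
By linearity: E[X] = C(35, 6) · 2^{1 − 15} = 1623160 · 1/16384 = 202895/2048.
Numerically: E[X] ≈ 99.069824.

E[X] = C(35,6)·2^(1−C(6,2)) = 202895/2048 ≈ 99.069824.


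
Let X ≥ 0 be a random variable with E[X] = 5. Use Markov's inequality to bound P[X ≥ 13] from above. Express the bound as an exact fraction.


μ = E[X] = 5, a = 13.
Markov: P[X ≥ 13] ≤ μ/a = (5)/13 = 5/13.
Numerically: ≈ 0.3846.
(Since a = 13 > μ = 5.0000, the bound 5/13 is < 1 and informative.)

P[X ≥ 13] ≤ 5/13 ≈ 0.3846.


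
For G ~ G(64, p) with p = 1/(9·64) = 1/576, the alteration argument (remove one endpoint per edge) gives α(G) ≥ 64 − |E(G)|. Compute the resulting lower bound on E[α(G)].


E[|E(G)|] = C(64, 2)·p = 2016 · (1/576) = 7/2.
E[α(G)] ≥ n − E[|E(G)|] = 64 − 7/2 = 121/2.
Numerically: ≈ 60.500.
(This is only a lower bound; the true E[α(G)] may be larger.)

E[α(G)] ≥ 121/2 ≈ 60.500.


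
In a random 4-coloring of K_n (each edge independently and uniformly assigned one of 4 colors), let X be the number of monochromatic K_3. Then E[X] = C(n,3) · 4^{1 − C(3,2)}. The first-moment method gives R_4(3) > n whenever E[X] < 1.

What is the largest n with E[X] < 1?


We need C(n, 3) · 4^{1 − 3} < 1, i.e. C(n, 3) < 4^{3 − 1} = 16.
Check values of n near the boundary:
  n = 3: C(3, 3) = 1; 1 < 16? YES
  n = 4: C(4, 3) = 4; 4 < 16? YES
  n = 5: C(5, 3) = 10; 10 < 16? YES
  n = 6: C(6, 3) = 20; 20 < 16? NO
  n = 7: C(7, 3) = 35; 35 < 16? NO
  n = 8: C(8, 3) = 56; 56 < 16? NO
The largest n with C(n, 3) < 16 is n = 5 (where E[X] = 5/8 ≈ 0.62500). Hence R_4(3) > 5, i.e. R_4(3) ≥ 6.

Largest n = 5; hence R_4(3) > 5.


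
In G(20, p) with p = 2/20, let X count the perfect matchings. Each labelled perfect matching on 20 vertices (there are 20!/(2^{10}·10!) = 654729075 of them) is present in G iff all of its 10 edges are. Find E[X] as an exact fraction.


K_20 has 20!/(2^{10}·10!) = 654729075 labelled perfect matchings.
For each such perfect matching H, let X_H = 1 if all 10 edges of H are present in G. Then P[X_H = 1] = p^{10} = (1/10)^{10} = 1/10000000000.
By linearity: E[X] = Σ_H E[X_H] = 654729075 · p^{10} = 654729075 · 1/10000000000 = 26189163/400000000.
Numerically: E[X] ≈ 0.0654729.

E[X] = 654729075 · (1/10)^{10} = 26189163/400000000 ≈ 0.0654729.


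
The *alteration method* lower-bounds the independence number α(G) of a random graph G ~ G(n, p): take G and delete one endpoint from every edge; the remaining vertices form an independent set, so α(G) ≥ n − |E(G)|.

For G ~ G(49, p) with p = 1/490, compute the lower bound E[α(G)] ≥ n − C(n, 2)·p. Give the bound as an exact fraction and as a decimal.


E[|E(G)|] = C(49, 2)·p = 1176 · (1/490) = 12/5.
E[α(G)] ≥ n − E[|E(G)|] = 49 − 12/5 = 233/5.
Numerically: ≈ 46.600.
(This is only a lower bound; the true E[α(G)] may be larger.)

E[α(G)] ≥ 233/5 ≈ 46.600.


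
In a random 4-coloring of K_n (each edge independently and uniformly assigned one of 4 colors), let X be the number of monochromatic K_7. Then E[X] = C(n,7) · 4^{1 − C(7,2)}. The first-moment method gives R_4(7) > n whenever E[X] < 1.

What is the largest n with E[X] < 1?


We need C(n, 7) · 4^{1 − 21} < 1, i.e. C(n, 7) < 4^{21 − 1} = 1099511627776.
Check values of n near the boundary:
  n = 177: C(177, 7) = 957664425960; 957664425960 < 1099511627776? YES
  n = 178: C(178, 7) = 996867063280; 996867063280 < 1099511627776? YES
  n = 179: C(179, 7) = 1037437234460; 1037437234460 < 1099511627776? YES
  n = 180: C(180, 7) = 1079414463600; 1079414463600 < 1099511627776? YES
  n = 181: C(181, 7) = 1122839183400; 1122839183400 < 1099511627776? NO
  n = 182: C(182, 7) = 1167752750736; 1167752750736 < 1099511627776? NO
The largest n with C(n, 7) < 1099511627776 is n = 180 (where E[X] = 67463403975/68719476736 ≈ 0.9817217). Hence R_4(7) > 180, i.e. R_4(7) ≥ 181.

Largest n = 180; hence R_4(7) > 180.


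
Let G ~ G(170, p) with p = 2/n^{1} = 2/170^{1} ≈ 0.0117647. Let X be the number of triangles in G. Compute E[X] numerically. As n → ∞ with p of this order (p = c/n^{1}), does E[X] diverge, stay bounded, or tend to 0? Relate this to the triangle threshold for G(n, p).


Number of potential triangles: C(170, 3) = 804440.
Each occurs with probability p³ ≈ (0.0117647)³ ≈ 1.62833299e-06.
By linearity: E[X] = C(170, 3)·p³ ≈ 804440 · 1.62833299e-06 ≈ 1.309896.
Here α = 1, so p = 2/n is exactly at the triangle threshold p ~ 1/n. Asymptotically E[X] → c³/6 = 2³/6 = 4/3 ≈ 1.333333, a bounded constant. In this regime the triangle count is asymptotically Poisson(c³/6).

E[X] ≈ 1.309896; in regime p = Θ(1/n^{1}) E[X] stays bounded (at the triangle threshold p ~ 1/n).


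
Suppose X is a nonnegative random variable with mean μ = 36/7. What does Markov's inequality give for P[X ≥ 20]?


μ = E[X] = 36/7, a = 20.
Markov: P[X ≥ 20] ≤ μ/a = (36/7)/20 = 9/35.
Numerically: ≈ 0.257143.
(Since a = 20 > μ = 5.142857, the bound 9/35 is < 1 and informative.)

P[X ≥ 20] ≤ 9/35 ≈ 0.257143.


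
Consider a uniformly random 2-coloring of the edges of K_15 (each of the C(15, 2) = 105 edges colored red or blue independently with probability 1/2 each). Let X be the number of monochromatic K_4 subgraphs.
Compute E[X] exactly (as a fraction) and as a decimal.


Let X = Σ_S X_S over the C(15, 4) = 1365 subsets S of size 4, where X_S = 1 if the K_4 on S is monochromatic.
For a fixed S, the K_4 on S has C(4, 2) = 6 edges. P[all 6 edges red] = (1/2)^6, and likewise for blue, so P[monochromatic] = 2·(1/2)^6 = 2^{1 − 6} = 1/32.
By linearity: E[X] = C(15, 4) · 2^{1 − 6} = 1365 · 1/32 = 1365/32.
Numerically: E[X] ≈ 42.6562.

E[X] = C(15,4)·2^(1−C(4,2)) = 1365/32 ≈ 42.6562.


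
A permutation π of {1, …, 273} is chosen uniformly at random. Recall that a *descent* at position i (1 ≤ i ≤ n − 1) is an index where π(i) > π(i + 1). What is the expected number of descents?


Write X = Σ X_I over i = 1, …, 272, with X_I the indicator of one descent.
There are 272 indicators.
For each fixed i, the pair (π(i), π(i+1)) is a uniformly random ordered pair of distinct values from {1, …, 273}; by symmetry P[π(i) > π(i+1)] = 1/2.
By linearity: E[X] = 272 · (1/2) = (273 − 1) · (1/2) = 136 ≈ 136.000000.

E[X] = 136 = 136.000000.


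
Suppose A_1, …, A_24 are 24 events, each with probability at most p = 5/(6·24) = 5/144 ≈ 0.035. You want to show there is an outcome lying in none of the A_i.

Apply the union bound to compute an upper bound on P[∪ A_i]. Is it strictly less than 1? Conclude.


Union bound: P[∪_{i=1}^{24} A_i] ≤ Σ_i P[A_i] ≤ 24·p = 24·(5/144) = 5/6.
Numerically: 5/6 ≈ 0.833.
Is 5/6 < 1? YES.
Since P[∪ A_i] ≤ 5/6 < 1, the complement has P[∩ A_i^c] ≥ 1 − 5/6 = 1/6 > 0, so some outcome avoids every A_i.

24·p = 5/6 ≈ 0.833; existence CERTIFIED by the union bound.


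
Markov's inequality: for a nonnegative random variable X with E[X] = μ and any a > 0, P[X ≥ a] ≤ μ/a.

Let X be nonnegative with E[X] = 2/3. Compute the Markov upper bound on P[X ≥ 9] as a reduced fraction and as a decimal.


μ = E[X] = 2/3, a = 9.
Markov: P[X ≥ 9] ≤ μ/a = (2/3)/9 = 2/27.
Numerically: ≈ 0.074074.
(Since a = 9 > μ = 0.666667, the bound 2/27 is < 1 and informative.)

P[X ≥ 9] ≤ 2/27 ≈ 0.074074.


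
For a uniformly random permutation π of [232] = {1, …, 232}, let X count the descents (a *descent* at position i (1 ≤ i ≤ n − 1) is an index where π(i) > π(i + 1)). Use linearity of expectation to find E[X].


Write X = Σ X_I over i = 1, …, 231, with X_I the indicator of one descent.
There are 231 indicators.
For each fixed i, the pair (π(i), π(i+1)) is a uniformly random ordered pair of distinct values from {1, …, 232}; by symmetry P[π(i) > π(i+1)] = 1/2.
By linearity: E[X] = 231 · (1/2) = (232 − 1) · (1/2) = 231/2 ≈ 115.500.

E[X] = 231/2 = 115.500.


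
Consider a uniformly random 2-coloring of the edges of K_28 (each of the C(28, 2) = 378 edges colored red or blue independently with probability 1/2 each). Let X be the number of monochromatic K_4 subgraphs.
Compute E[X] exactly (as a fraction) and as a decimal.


Let X = Σ_S X_S over the C(28, 4) = 20475 subsets S of size 4, where X_S = 1 if the K_4 on S is monochromatic.
For a fixed S, the K_4 on S has C(4, 2) = 6 edges. P[all 6 edges red] = (1/2)^6, and likewise for blue, so P[monochromatic] = 2·(1/2)^6 = 2^{1 − 6} = 1/32.
Summing: E[X] = C(28, 4) · 2^{1 − 6} = 20475 · 1/32 = 20475/32.
Numerically: E[X] ≈ 639.8438.

E[X] = C(28,4)·2^(1−C(4,2)) = 20475/32 ≈ 639.8438.


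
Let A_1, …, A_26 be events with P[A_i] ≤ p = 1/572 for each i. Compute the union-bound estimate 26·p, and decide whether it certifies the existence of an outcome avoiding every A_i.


Union bound: P[∪_{i=1}^{26} A_i] ≤ Σ_i P[A_i] ≤ 26·p = 26·(1/572) = 1/22.
Numerically: 1/22 ≈ 0.045.
Is 1/22 < 1? YES.
Since P[∪ A_i] ≤ 1/22 < 1, the complement has P[∩ A_i^c] ≥ 1 − 1/22 = 21/22 > 0, so some outcome avoids every A_i.

26·p = 1/22 ≈ 0.045; existence CERTIFIED by the union bound.


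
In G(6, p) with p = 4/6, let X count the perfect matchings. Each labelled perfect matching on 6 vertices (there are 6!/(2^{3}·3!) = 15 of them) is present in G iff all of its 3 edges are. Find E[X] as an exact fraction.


K_6 has 6!/(2^{3}·3!) = 15 labelled perfect matchings.
For each such perfect matching H, let X_H = 1 if all 3 edges of H are present in G. Then P[X_H = 1] = p^{3} = (2/3)^{3} = 8/27.
By linearity of expectation: E[X] = Σ_H E[X_H] = 15 · p^{3} = 15 · 8/27 = 40/9.
Numerically: E[X] ≈ 4.4444.

E[X] = 15 · (2/3)^{3} = 40/9 ≈ 4.4444.


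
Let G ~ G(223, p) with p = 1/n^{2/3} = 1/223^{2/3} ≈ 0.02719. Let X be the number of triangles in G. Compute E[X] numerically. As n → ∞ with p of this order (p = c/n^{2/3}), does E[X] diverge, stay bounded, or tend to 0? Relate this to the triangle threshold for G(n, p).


Number of potential triangles: C(223, 3) = 1823471.
Each occurs with probability p³ ≈ (0.02719)³ ≈ 2.010899e-05.
By linearity: E[X] = C(223, 3)·p³ ≈ 1823471 · 2.010899e-05 ≈ 36.6682.
Since α = 2/3 < 1, p = c/n^{2/3} ≫ 1/n is above the triangle threshold p ~ 1/n. Asymptotically E[X] ~ (c³/6)·n^{3(1−α)} = (1³/6)·n^{1} → ∞; triangles are abundant w.h.p.

E[X] ≈ 36.6682; in regime p = Θ(1/n^{2/3}) E[X] diverges (above the triangle threshold p ~ 1/n).


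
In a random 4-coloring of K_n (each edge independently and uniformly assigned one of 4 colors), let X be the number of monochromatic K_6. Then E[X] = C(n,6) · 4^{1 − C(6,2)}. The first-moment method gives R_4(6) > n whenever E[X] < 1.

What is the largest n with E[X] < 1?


We need C(n, 6) · 4^{1 − 15} < 1, i.e. C(n, 6) < 4^{15 − 1} = 268435456.
Check values of n near the boundary:
  n = 72: C(72, 6) = 156238908; 156238908 < 268435456? YES
  n = 73: C(73, 6) = 170230452; 170230452 < 268435456? YES
  n = 74: C(74, 6) = 185250786; 185250786 < 268435456? YES
  n = 75: C(75, 6) = 201359550; 201359550 < 268435456? YES
  n = 76: C(76, 6) = 218618940; 218618940 < 268435456? YES
  n = 77: C(77, 6) = 237093780; 237093780 < 268435456? YES
  n = 78: C(78, 6) = 256851595; 256851595 < 268435456? YES
  n = 79: C(79, 6) = 277962685; 277962685 < 268435456? NO
  n = 80: C(80, 6) = 300500200; 300500200 < 268435456? NO
  n = 81: C(81, 6) = 324540216; 324540216 < 268435456? NO
The largest n with C(n, 6) < 268435456 is n = 78 (where E[X] = 256851595/268435456 ≈ 0.956847). Hence R_4(6) > 78, i.e. R_4(6) ≥ 79.

Largest n = 78; hence R_4(6) > 78.


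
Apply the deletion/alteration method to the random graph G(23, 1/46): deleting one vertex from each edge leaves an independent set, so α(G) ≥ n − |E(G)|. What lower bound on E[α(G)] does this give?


E[|E(G)|] = C(23, 2)·p = 253 · (1/46) = 11/2.
E[α(G)] ≥ n − E[|E(G)|] = 23 − 11/2 = 35/2.
Numerically: ≈ 17.500.
(This is only a lower bound; the true E[α(G)] may be larger.)

E[α(G)] ≥ 35/2 ≈ 17.500.


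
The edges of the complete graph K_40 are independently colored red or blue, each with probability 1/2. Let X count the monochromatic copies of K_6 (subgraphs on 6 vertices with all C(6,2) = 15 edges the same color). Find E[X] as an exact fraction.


Let X = Σ_S X_S over the C(40, 6) = 3838380 subsets S of size 6, where X_S = 1 if the K_6 on S is monochromatic.
For a fixed S, the K_6 on S has C(6, 2) = 15 edges. P[all 15 edges red] = (1/2)^15, and likewise for blue, so P[monochromatic] = 2·(1/2)^15 = 2^{1 − 15} = 1/16384.
By linearity of expectation: E[X] = C(40, 6) · 2^{1 − 15} = 3838380 · 1/16384 = 959595/4096.
Numerically: E[X] ≈ 234.276.

E[X] = C(40,6)·2^(1−C(6,2)) = 959595/4096 ≈ 234.276.


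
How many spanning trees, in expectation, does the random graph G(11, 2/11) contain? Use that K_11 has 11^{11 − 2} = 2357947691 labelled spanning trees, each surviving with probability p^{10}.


K_11 has 11^{11 − 2} = 2357947691 labelled spanning trees.
For each such spanning tree H, let X_H = 1 if all 10 edges of H are present in G. Then P[X_H = 1] = p^{10} = (2/11)^{10} = 1024/25937424601.
By linearity: E[X] = Σ_H E[X_H] = 2357947691 · p^{10} = 2357947691 · 1024/25937424601 = 1024/11.
Numerically: E[X] ≈ 93.09.

E[X] = 2357947691 · (2/11)^{10} = 1024/11 ≈ 93.09.


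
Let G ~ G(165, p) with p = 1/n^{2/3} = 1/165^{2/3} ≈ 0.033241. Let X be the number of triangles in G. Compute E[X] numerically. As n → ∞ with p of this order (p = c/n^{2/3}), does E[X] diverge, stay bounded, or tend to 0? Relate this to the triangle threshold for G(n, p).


Number of potential triangles: C(165, 3) = 735130.
Each occurs with probability p³ ≈ (0.033241)³ ≈ 3.6730946e-05.
By linearity: E[X] = C(165, 3)·p³ ≈ 735130 · 3.6730946e-05 ≈ 27.00202.
Since α = 2/3 < 1, p = c/n^{2/3} ≫ 1/n is above the triangle threshold p ~ 1/n. Asymptotically E[X] ~ (c³/6)·n^{3(1−α)} = (1³/6)·n^{1} → ∞; triangles are abundant w.h.p.

E[X] ≈ 27.00202; in regime p = Θ(1/n^{2/3}) E[X] diverges (above the triangle threshold p ~ 1/n).


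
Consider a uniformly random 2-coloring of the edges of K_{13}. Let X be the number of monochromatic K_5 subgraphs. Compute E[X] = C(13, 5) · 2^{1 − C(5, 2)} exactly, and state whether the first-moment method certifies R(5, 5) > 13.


E[X] = C(13, 5) · 2^{1 − 10} = 1287 · 2^{−9} = 1287/512.
As a reduced fraction: E[X] = 1287/512 ≈ 2.514.
Is E[X] < 1? NO.
Since E[X] ≥ 1, the first-moment bound is inconclusive at n = 13; it does NOT by itself certify R(5, 5) > 13.

E[X] = 1287/512 ≈ 2.514; E[X] ≥ 1; first-moment method inconclusive here.


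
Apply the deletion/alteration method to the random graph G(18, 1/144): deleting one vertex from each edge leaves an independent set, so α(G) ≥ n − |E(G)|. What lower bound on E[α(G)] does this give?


E[|E(G)|] = C(18, 2)·p = 153 · (1/144) = 17/16.
E[α(G)] ≥ n − E[|E(G)|] = 18 − 17/16 = 271/16.
Numerically: ≈ 16.9375.
(This is only a lower bound; the true E[α(G)] may be larger.)

E[α(G)] ≥ 271/16 ≈ 16.9375.


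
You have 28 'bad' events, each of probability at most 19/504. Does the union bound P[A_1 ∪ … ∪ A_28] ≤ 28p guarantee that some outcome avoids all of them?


Union bound: P[∪_{i=1}^{28} A_i] ≤ Σ_i P[A_i] ≤ 28·p = 28·(19/504) = 19/18.
Numerically: 19/18 ≈ 1.0555556.
Is 19/18 < 1? NO.
Since the bound 19/18 is ≥ 1, the union bound is uninformative here; it does NOT by itself certify existence.

28·p = 19/18 ≈ 1.0555556; existence NOT certified by the union bound.


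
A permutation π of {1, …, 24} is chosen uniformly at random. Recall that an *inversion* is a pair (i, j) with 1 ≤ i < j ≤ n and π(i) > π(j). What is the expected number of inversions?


Write X = Σ X_I over the C(24, 2) = 276 pairs i < j, with X_I the indicator of one inversion.
There are 276 indicators.
For each fixed pair i < j, the values π(i) and π(j) are two distinct elements of {1, …, 24} in uniformly random order; by symmetry P[π(i) > π(j)] = 1/2.
By linearity: E[X] = 276 · (1/2) = C(24, 2) · (1/2) = 276/2 = 138 ≈ 138.000000.

E[X] = 138 = 138.000000.


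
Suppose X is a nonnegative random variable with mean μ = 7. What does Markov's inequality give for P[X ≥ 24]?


μ = E[X] = 7, a = 24.
Markov: P[X ≥ 24] ≤ μ/a = (7)/24 = 7/24.
Numerically: ≈ 0.292.
(Since a = 24 > μ = 7.000, the bound 7/24 is < 1 and informative.)

P[X ≥ 24] ≤ 7/24 ≈ 0.292.


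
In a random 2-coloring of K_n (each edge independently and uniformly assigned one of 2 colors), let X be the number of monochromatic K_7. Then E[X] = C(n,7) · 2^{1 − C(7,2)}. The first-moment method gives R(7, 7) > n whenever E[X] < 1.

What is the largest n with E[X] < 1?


We need C(n, 7) · 2^{1 − 21} < 1, i.e. C(n, 7) < 2^{21 − 1} = 1048576.
Check values of n near the boundary:
  n = 26: C(26, 7) = 657800; 657800 < 1048576? YES
  n = 27: C(27, 7) = 888030; 888030 < 1048576? YES
  n = 28: C(28, 7) = 1184040; 1184040 < 1048576? NO
  n = 29: C(29, 7) = 1560780; 1560780 < 1048576? NO
The largest n with C(n, 7) < 1048576 is n = 27 (where E[X] = 444015/524288 ≈ 0.846891). Hence R(7, 7) > 27, i.e. R(7, 7) ≥ 28.

Largest n = 27; hence R(7, 7) > 27.


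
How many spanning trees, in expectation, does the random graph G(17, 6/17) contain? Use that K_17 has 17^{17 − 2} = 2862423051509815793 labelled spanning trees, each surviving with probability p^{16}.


K_17 has 17^{17 − 2} = 2862423051509815793 labelled spanning trees.
For each such spanning tree H, let X_H = 1 if all 16 edges of H are present in G. Then P[X_H = 1] = p^{16} = (6/17)^{16} = 2821109907456/48661191875666868481.
Summing the indicators: E[X] = Σ_H E[X_H] = 2862423051509815793 · p^{16} = 2862423051509815793 · 2821109907456/48661191875666868481 = 2821109907456/17.
Numerically: E[X] ≈ 1.66e+11.

E[X] = 2862423051509815793 · (6/17)^{16} = 2821109907456/17 ≈ 1.66e+11.


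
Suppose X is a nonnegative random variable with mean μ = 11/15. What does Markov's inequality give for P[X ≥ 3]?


μ = E[X] = 11/15, a = 3.
Markov: P[X ≥ 3] ≤ μ/a = (11/15)/3 = 11/45.
Numerically: ≈ 0.24444.
(Since a = 3 > μ = 0.73333, the bound 11/45 is < 1 and informative.)

P[X ≥ 3] ≤ 11/45 ≈ 0.24444.


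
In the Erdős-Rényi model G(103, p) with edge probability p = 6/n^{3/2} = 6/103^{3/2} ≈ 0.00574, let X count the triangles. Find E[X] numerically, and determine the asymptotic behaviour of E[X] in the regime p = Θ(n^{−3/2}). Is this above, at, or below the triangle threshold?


Number of potential triangles: C(103, 3) = 176851.
Each occurs with probability p³ ≈ (0.00574)³ ≈ 1.89098e-07.
By linearity: E[X] = C(103, 3)·p³ ≈ 176851 · 1.89098e-07 ≈ 0.033.
Since α = 3/2 > 1, p = c/n^{3/2} = o(1/n) is below the triangle threshold p ~ 1/n. Asymptotically E[X] ~ (c³/6)·n^{3(1−α)} = (6³/6)·n^{-1.5} → 0, so by Markov's inequality G has no triangles w.h.p.

E[X] ≈ 0.033; in regime p = Θ(1/n^{3/2}) E[X] tends to 0 (below the triangle threshold p ~ 1/n).


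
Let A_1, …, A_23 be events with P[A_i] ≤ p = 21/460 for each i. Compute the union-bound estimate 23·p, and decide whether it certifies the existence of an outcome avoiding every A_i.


Union bound: P[∪_{i=1}^{23} A_i] ≤ Σ_i P[A_i] ≤ 23·p = 23·(21/460) = 21/20.
Numerically: 21/20 ≈ 1.05000.
Is 21/20 < 1? NO.
Since the bound 21/20 is ≥ 1, the union bound is uninformative here; it does NOT by itself certify existence.

23·p = 21/20 ≈ 1.05000; existence NOT certified by the union bound.


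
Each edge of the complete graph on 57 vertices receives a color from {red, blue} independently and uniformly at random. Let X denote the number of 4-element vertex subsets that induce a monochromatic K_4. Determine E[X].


Let X = Σ_S X_S over the C(57, 4) = 395010 subsets S of size 4, where X_S = 1 if the K_4 on S is monochromatic.
For a fixed S, the K_4 on S has C(4, 2) = 6 edges. P[all 6 edges red] = (1/2)^6, and likewise for blue, so P[monochromatic] = 2·(1/2)^6 = 2^{1 − 6} = 1/32.
Summing: E[X] = C(57, 4) · 2^{1 − 6} = 395010 · 1/32 = 197505/16.
Numerically: E[X] ≈ 12344.062.

E[X] = C(57,4)·2^(1−C(4,2)) = 197505/16 ≈ 12344.062.


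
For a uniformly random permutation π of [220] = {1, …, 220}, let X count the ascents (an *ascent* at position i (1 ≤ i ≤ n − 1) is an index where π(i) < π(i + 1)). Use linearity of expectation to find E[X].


Write X = Σ X_I over i = 1, …, 219, with X_I the indicator of one ascent.
There are 219 indicators.
For each fixed i, the pair (π(i), π(i+1)) is a uniformly random ordered pair of distinct values from {1, …, 220}; by symmetry P[π(i) < π(i+1)] = 1/2.
By linearity: E[X] = 219 · (1/2) = (220 − 1) · (1/2) = 219/2 ≈ 109.5000.

E[X] = 219/2 = 109.5000.


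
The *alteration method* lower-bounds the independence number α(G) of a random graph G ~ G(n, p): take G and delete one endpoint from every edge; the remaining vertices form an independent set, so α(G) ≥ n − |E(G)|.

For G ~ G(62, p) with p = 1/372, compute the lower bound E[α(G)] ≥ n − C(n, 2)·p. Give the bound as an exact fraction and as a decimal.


E[|E(G)|] = C(62, 2)·p = 1891 · (1/372) = 61/12.
E[α(G)] ≥ n − E[|E(G)|] = 62 − 61/12 = 683/12.
Numerically: ≈ 56.917.
(This is only a lower bound; the true E[α(G)] may be larger.)

E[α(G)] ≥ 683/12 ≈ 56.917.


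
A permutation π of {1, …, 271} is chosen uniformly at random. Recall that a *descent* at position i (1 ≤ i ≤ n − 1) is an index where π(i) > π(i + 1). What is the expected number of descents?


Write X = Σ X_I over i = 1, …, 270, with X_I the indicator of one descent.
There are 270 indicators.
For each fixed i, the pair (π(i), π(i+1)) is a uniformly random ordered pair of distinct values from {1, …, 271}; by symmetry P[π(i) > π(i+1)] = 1/2.
By linearity: E[X] = 270 · (1/2) = (271 − 1) · (1/2) = 135 ≈ 135.000.

E[X] = 135 = 135.000.


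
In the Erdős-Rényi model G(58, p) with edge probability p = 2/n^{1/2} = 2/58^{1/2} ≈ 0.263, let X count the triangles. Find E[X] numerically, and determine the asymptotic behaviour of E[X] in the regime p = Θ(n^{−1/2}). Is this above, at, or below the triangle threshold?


Number of potential triangles: C(58, 3) = 30856.
Each occurs with probability p³ ≈ (0.263)³ ≈ 1.81112e-02.
By linearity: E[X] = C(58, 3)·p³ ≈ 30856 · 1.81112e-02 ≈ 558.840.
Since α = 1/2 < 1, p = c/n^{1/2} ≫ 1/n is above the triangle threshold p ~ 1/n. Asymptotically E[X] ~ (c³/6)·n^{3(1−α)} = (2³/6)·n^{1.5} → ∞; triangles are abundant w.h.p.

E[X] ≈ 558.840; in regime p = Θ(1/n^{1/2}) E[X] diverges (above the triangle threshold p ~ 1/n).


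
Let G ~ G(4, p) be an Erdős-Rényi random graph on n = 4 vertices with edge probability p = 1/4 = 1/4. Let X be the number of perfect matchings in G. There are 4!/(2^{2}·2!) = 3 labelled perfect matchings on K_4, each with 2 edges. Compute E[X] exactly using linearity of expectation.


K_4 has 4!/(2^{2}·2!) = 3 labelled perfect matchings.
For each such perfect matching H, let X_H = 1 if all 2 edges of H are present in G. Then P[X_H = 1] = p^{2} = (1/4)^{2} = 1/16.
By linearity of expectation: E[X] = Σ_H E[X_H] = 3 · p^{2} = 3 · 1/16 = 3/16.
Numerically: E[X] ≈ 0.1875.

E[X] = 3 · (1/4)^{2} = 3/16 ≈ 0.1875.


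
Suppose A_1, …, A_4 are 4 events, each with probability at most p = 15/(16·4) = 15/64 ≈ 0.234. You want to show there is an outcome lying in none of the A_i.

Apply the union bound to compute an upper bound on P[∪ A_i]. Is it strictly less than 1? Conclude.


Union bound: P[∪_{i=1}^{4} A_i] ≤ Σ_i P[A_i] ≤ 4·p = 4·(15/64) = 15/16.
Numerically: 15/16 ≈ 0.938.
Is 15/16 < 1? YES.
Since P[∪ A_i] ≤ 15/16 < 1, the complement has P[∩ A_i^c] ≥ 1 − 15/16 = 1/16 > 0, so some outcome avoids every A_i.

4·p = 15/16 ≈ 0.938; existence CERTIFIED by the union bound.


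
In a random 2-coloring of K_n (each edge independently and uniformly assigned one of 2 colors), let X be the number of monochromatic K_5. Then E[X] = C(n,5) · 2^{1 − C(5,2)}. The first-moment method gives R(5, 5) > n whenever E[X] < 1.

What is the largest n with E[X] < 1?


We need C(n, 5) · 2^{1 − 10} < 1, i.e. C(n, 5) < 2^{10 − 1} = 512.
Check values of n near the boundary:
  n = 10: C(10, 5) = 252; 252 < 512? YES
  n = 11: C(11, 5) = 462; 462 < 512? YES
  n = 12: C(12, 5) = 792; 792 < 512? NO
  n = 13: C(13, 5) = 1287; 1287 < 512? NO
  n = 14: C(14, 5) = 2002; 2002 < 512? NO
The largest n with C(n, 5) < 512 is n = 11 (where E[X] = 231/256 ≈ 0.9023). Hence R(5, 5) > 11, i.e. R(5, 5) ≥ 12.

Largest n = 11; hence R(5, 5) > 11.


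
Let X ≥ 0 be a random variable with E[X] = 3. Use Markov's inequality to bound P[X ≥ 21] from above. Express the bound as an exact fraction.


μ = E[X] = 3, a = 21.
Markov: P[X ≥ 21] ≤ μ/a = (3)/21 = 1/7.
Numerically: ≈ 0.1429.
(Since a = 21 > μ = 3.0000, the bound 1/7 is < 1 and informative.)

P[X ≥ 21] ≤ 1/7 ≈ 0.1429.
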